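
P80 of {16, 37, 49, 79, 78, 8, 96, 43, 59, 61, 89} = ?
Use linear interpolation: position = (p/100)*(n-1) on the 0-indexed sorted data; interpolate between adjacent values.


Sorted: 8, 16, 37, 43, 49, 59, 61, 78, 79, 89, 96
n = 11
Index = 80/100 * 10 = 8.0000
Lower = data[8] = 79, Upper = data[9] = 89
P80 = 79 + 0*(10) = 79.0000

P80 = 79.0000


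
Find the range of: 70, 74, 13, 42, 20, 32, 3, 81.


Max = 81, Min = 3
Range = 81 - 3 = 78

Range = 78


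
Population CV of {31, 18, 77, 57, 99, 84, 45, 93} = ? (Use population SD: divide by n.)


Mean = 63.0000
SD = 27.9330
CV = (27.9330/63.0000)*100 = 44.3380%

CV = 44.3380%


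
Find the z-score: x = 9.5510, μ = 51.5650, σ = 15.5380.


z = (9.5510 - 51.5650)/15.5380
= -42.0140/15.5380
= -2.7040

z = -2.7040


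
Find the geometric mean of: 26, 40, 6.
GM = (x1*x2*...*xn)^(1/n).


Product = 26 × 40 × 6 = 6240
GM = 6240^(1/3) = 18.4103

GM = 18.4103


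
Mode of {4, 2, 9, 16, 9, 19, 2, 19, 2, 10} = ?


Frequencies: 2:3, 4:1, 9:2, 10:1, 16:1, 19:2
Max frequency = 3
Mode = 2

Mode = 2


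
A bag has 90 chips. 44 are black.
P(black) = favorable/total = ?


P = 44/90 = 0.4889

P = 0.4889


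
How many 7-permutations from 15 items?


P(15,7) = 15!/8!
= 1307674368000/40320
= 32432400

P(15,7) = 32432400


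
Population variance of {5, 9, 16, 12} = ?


Mean = 10.5000
Squared deviations: 30.2500, 2.2500, 30.2500, 2.2500
Sum = 65.0000
Variance = 65.0000/4 = 16.2500

Variance = 16.2500


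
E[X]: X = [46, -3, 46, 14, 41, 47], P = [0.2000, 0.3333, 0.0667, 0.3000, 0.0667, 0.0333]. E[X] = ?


E[X] = 46*0.2000 - 3*0.3333 + 46*0.0667 + 14*0.3000 + 41*0.0667 + 47*0.0333
= 9.2000 - 0.9999 + 3.0682 + 4.2000 + 2.7347 + 1.5651
= 19.7681

E[X] = 19.7681


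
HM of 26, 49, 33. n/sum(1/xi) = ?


Sum of reciprocals = 1/26 + 1/49 + 1/33 = 0.089173
HM = 3/0.089173 = 33.6426

HM = 33.6426


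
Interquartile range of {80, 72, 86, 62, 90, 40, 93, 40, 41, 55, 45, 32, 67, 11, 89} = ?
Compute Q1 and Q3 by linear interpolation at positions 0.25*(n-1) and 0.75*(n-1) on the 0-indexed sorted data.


Sorted: 11, 32, 40, 40, 41, 45, 55, 62, 67, 72, 80, 86, 89, 90, 93
Q1 (25th %ile) = 40.5000
Q3 (75th %ile) = 83.0000
IQR = 83.0000 - 40.5000 = 42.5000

IQR = 42.5000


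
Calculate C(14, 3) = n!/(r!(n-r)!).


C(14,3) = 14!/(3! × 11!)
= 87178291200/(6 × 39916800)
= 364

C(14,3) = 364


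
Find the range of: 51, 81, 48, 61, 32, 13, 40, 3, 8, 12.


Max = 81, Min = 3
Range = 81 - 3 = 78

Range = 78


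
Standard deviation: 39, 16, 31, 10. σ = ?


Mean = 24.0000
Variance = 133.5000
SD = sqrt(133.5000) = 11.5542

SD = 11.5542


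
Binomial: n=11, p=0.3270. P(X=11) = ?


C(11,11) = 1
p^11 = 4.571148e-06
(1-p)^0 = 1.000000
P = 1 * 4.571148e-06 * 1.000000 = 4.5711e-06

P(X=11) = 4.5711e-06


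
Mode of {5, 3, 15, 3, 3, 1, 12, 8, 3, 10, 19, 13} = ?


Frequencies: 1:1, 3:4, 5:1, 8:1, 10:1, 12:1, 13:1, 15:1, 19:1
Max frequency = 4
Mode = 3

Mode = 3


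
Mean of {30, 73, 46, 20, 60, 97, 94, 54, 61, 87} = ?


Sum = 30 + 73 + 46 + 20 + 60 + 97 + 94 + 54 + 61 + 87 = 622
n = 10
Mean = 622/10 = 62.2000

Mean = 62.2000


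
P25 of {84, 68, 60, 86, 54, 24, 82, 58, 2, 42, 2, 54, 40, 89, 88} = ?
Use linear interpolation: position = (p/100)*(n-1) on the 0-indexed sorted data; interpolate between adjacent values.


Sorted: 2, 2, 24, 40, 42, 54, 54, 58, 60, 68, 82, 84, 86, 88, 89
n = 15
Index = 25/100 * 14 = 3.5000
Lower = data[3] = 40, Upper = data[4] = 42
P25 = 40 + 0.5000*(2) = 41.0000

P25 = 41.0000


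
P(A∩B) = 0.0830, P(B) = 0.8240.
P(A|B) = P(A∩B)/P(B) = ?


P(A|B) = 0.0830/0.8240 = 0.1007

P(A|B) = 0.1007


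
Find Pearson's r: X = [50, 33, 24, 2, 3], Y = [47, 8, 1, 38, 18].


Mean X = 22.4000, Mean Y = 22.4000
SD X = 18.271289, SD Y = 17.511139
Cov = 51.840000
r = 51.840000/(18.271289*17.511139) = 0.1620

r = 0.1620


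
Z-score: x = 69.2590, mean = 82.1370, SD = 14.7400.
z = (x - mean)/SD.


z = (69.2590 - 82.1370)/14.7400
= -12.8780/14.7400
= -0.8737

z = -0.8737


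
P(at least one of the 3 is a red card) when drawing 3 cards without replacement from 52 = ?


P(at least one) = 1 - P(none)
P(none) = (26/52) × (25/51) × (24/50) = 0.117647
P(at least one) = 1 - 0.117647 = 0.8824

P = 0.8824


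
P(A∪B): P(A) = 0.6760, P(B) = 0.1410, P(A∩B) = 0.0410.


P(A∪B) = 0.6760 + 0.1410 - 0.0410
= 0.8170 - 0.0410
= 0.7760

P(A∪B) = 0.7760


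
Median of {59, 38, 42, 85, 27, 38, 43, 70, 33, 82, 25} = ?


Sorted: 25, 27, 33, 38, 38, 42, 43, 59, 70, 82, 85
n = 11 (odd)
Middle value = 42

Median = 42


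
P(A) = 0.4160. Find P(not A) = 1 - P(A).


P(not A) = 1 - 0.4160 = 0.5840

P(not A) = 0.5840


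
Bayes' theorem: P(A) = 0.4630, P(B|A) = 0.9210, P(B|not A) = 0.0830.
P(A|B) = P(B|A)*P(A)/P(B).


P(B) = P(B|A)*P(A) + P(B|A')*P(A')
= 0.9210*0.4630 + 0.0830*0.5370
= 0.426423 + 0.044571 = 0.470994
P(A|B) = 0.426423/0.470994 = 0.9054

P(A|B) = 0.9054


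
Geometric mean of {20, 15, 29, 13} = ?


Product = 20 × 15 × 29 × 13 = 113100
GM = 113100^(1/4) = 18.3386

GM = 18.3386


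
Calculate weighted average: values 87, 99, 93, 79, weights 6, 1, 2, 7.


Numerator = 87*6 + 99*1 + 93*2 + 79*7 = 1360
Denominator = 6 + 1 + 2 + 7 = 16
WM = 1360/16 = 85.0000

WM = 85.0000


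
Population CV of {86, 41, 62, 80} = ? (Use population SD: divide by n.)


Mean = 67.2500
SD = 17.5410
CV = (17.5410/67.2500)*100 = 26.0833%

CV = 26.0833%


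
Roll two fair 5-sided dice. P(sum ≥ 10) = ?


Total outcomes = 5×5 = 25
Favorable (sum ≥ 10): 1
P = 1/25 = 0.0400

P = 0.0400


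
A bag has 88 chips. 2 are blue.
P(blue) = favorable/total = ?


P = 2/88 = 0.0227

P = 0.0227


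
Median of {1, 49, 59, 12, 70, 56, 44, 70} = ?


Sorted: 1, 12, 44, 49, 56, 59, 70, 70
n = 8 (even)
Middle values: 49 and 56
Median = (49+56)/2 = 52.5000

Median = 52.5000


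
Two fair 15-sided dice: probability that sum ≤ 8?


Total outcomes = 15×15 = 225
Favorable (sum ≤ 8): 28
P = 28/225 = 0.1244

P = 0.1244


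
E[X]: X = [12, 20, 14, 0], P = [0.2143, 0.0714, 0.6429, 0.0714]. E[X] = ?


E[X] = 12*0.2143 + 20*0.0714 + 14*0.6429 + 0*0.0714
= 2.5716 + 1.4280 + 9.0006 + 0
= 13.0002

E[X] = 13.0002


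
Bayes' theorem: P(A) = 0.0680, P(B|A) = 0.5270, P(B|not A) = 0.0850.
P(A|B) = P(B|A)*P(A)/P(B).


P(B) = P(B|A)*P(A) + P(B|A')*P(A')
= 0.5270*0.0680 + 0.0850*0.9320
= 0.035836 + 0.079220 = 0.115056
P(A|B) = 0.035836/0.115056 = 0.3115

P(A|B) = 0.3115


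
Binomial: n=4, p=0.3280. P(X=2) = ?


C(4,2) = 6
p^2 = 0.107584
(1-p)^2 = 0.451584
P = 6 * 0.107584 * 0.451584 = 0.2915

P(X=2) = 0.2915


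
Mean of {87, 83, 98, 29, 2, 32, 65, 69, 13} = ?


Sum = 87 + 83 + 98 + 29 + 2 + 32 + 65 + 69 + 13 = 478
n = 9
Mean = 478/9 = 53.1111

Mean = 53.1111


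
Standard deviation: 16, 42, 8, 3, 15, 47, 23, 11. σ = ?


Mean = 20.6250
Variance = 221.7344
SD = sqrt(221.7344) = 14.8907

SD = 14.8907


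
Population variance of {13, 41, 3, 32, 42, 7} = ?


Mean = 23.0000
Squared deviations: 100.0000, 324.0000, 400.0000, 81.0000, 361.0000, 256.0000
Sum = 1522.0000
Variance = 1522.0000/6 = 253.6667

Variance = 253.6667


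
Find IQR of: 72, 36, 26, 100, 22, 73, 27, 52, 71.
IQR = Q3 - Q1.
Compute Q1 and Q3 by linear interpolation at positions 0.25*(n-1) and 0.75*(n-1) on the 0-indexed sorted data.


Sorted: 22, 26, 27, 36, 52, 71, 72, 73, 100
Q1 (25th %ile) = 27.0000
Q3 (75th %ile) = 72.0000
IQR = 72.0000 - 27.0000 = 45.0000

IQR = 45.0000


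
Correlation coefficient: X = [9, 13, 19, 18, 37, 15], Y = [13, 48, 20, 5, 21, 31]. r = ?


Mean X = 18.5000, Mean Y = 23.0000
SD X = 8.902247, SD Y = 13.699148
Cov = -16.666667
r = -16.666667/(8.902247*13.699148) = -0.1367

r = -0.1367


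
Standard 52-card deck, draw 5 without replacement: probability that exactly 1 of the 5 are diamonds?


Hypergeometric: P(X=1) = C(13,1)·C(39,4) / C(52,5)
= 13 × 82251 / 2598960
= 1069263/2598960 = 0.4114

P = 0.4114


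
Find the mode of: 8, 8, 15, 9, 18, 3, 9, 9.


Frequencies: 3:1, 8:2, 9:3, 15:1, 18:1
Max frequency = 3
Mode = 9

Mode = 9


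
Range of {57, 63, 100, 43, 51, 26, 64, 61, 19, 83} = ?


Max = 100, Min = 19
Range = 100 - 19 = 81

Range = 81


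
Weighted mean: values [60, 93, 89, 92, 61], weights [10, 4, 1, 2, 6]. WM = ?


Numerator = 60*10 + 93*4 + 89*1 + 92*2 + 61*6 = 1611
Denominator = 10 + 4 + 1 + 2 + 6 = 23
WM = 1611/23 = 70.0435

WM = 70.0435


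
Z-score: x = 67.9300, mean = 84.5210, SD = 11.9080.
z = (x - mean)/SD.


z = (67.9300 - 84.5210)/11.9080
= -16.5910/11.9080
= -1.3933

z = -1.3933


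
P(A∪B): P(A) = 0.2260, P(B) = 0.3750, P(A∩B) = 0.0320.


P(A∪B) = 0.2260 + 0.3750 - 0.0320
= 0.6010 - 0.0320
= 0.5690

P(A∪B) = 0.5690


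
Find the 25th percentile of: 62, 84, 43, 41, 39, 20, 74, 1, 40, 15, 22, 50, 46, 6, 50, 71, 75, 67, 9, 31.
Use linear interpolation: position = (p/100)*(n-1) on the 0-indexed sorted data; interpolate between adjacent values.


Sorted: 1, 6, 9, 15, 20, 22, 31, 39, 40, 41, 43, 46, 50, 50, 62, 67, 71, 74, 75, 84
n = 20
Index = 25/100 * 19 = 4.7500
Lower = data[4] = 20, Upper = data[5] = 22
P25 = 20 + 0.7500*(2) = 21.5000

P25 = 21.5000


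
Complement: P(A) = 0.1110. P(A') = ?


P(not A) = 1 - 0.1110 = 0.8890

P(not A) = 0.8890


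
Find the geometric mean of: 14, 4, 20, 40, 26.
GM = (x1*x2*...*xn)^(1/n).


Product = 14 × 4 × 20 × 40 × 26 = 1164800
GM = 1164800^(1/5) = 16.3399

GM = 16.3399


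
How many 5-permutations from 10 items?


P(10,5) = 10!/5!
= 3628800/120
= 30240

P(10,5) = 30240


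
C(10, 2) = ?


C(10,2) = 10!/(2! × 8!)
= 3628800/(2 × 40320)
= 45

C(10,2) = 45


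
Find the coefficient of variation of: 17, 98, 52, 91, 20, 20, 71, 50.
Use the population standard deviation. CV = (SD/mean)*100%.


Mean = 52.3750
SD = 30.1535
CV = (30.1535/52.3750)*100 = 57.5723%

CV = 57.5723%


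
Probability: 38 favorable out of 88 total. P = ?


P = 38/88 = 0.4318

P = 0.4318


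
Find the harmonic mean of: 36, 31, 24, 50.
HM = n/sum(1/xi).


Sum of reciprocals = 1/36 + 1/31 + 1/24 + 1/50 = 0.121703
HM = 4/0.121703 = 32.8670

HM = 32.8670


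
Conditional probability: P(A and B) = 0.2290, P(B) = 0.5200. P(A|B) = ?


P(A|B) = 0.2290/0.5200 = 0.4404

P(A|B) = 0.4404


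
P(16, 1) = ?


P(16,1) = 16!/15!
= 20922789888000/1307674368000
= 16

P(16,1) = 16


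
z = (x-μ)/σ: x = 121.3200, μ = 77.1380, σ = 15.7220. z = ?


z = (121.3200 - 77.1380)/15.7220
= 44.1820/15.7220
= 2.8102

z = 2.8102


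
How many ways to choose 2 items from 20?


C(20,2) = 20!/(2! × 18!)
= 2432902008176640000/(2 × 6402373705728000)
= 190

C(20,2) = 190


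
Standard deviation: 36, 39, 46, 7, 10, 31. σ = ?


Mean = 28.1667
Variance = 213.8056
SD = sqrt(213.8056) = 14.6221

SD = 14.6221


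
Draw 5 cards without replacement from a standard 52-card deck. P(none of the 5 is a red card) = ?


P(no red cards) = (26/52) × (25/51) × (24/50) × (23/49) × (22/48)
= 0.0253

P = 0.0253


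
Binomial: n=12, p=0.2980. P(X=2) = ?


C(12,2) = 66
p^2 = 0.088804
(1-p)^10 = 0.029065
P = 66 * 0.088804 * 0.029065 = 0.1704

P(X=2) = 0.1704


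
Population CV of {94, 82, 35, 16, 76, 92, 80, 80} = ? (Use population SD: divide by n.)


Mean = 69.3750
SD = 26.4052
CV = (26.4052/69.3750)*100 = 38.0615%

CV = 38.0615%


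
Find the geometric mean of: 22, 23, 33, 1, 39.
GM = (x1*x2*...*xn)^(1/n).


Product = 22 × 23 × 33 × 1 × 39 = 651222
GM = 651222^(1/5) = 14.5461

GM = 14.5461


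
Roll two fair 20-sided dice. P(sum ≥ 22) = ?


Total outcomes = 20×20 = 400
Favorable (sum ≥ 22): 190
P = 190/400 = 0.4750

P = 0.4750


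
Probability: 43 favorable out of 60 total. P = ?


P = 43/60 = 0.7167

P = 0.7167


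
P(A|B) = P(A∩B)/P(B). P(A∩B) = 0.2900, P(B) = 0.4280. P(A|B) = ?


P(A|B) = 0.2900/0.4280 = 0.6776

P(A|B) = 0.6776


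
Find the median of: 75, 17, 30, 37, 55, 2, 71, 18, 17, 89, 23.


Sorted: 2, 17, 17, 18, 23, 30, 37, 55, 71, 75, 89
n = 11 (odd)
Middle value = 30

Median = 30


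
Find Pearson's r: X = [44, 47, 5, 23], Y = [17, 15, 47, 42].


Mean X = 29.7500, Mean Y = 30.2500
SD X = 17.020209, SD Y = 14.376630
Cov = -236.437500
r = -236.437500/(17.020209*14.376630) = -0.9663

r = -0.9663


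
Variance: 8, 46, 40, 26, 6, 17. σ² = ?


Mean = 23.8333
Squared deviations: 250.6944, 491.3611, 261.3611, 4.6944, 318.0278, 46.6944
Sum = 1372.8333
Variance = 1372.8333/6 = 228.8056

Variance = 228.8056


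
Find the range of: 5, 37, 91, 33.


Max = 91, Min = 5
Range = 91 - 5 = 86

Range = 86


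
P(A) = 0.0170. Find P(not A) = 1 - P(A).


P(not A) = 1 - 0.0170 = 0.9830

P(not A) = 0.9830


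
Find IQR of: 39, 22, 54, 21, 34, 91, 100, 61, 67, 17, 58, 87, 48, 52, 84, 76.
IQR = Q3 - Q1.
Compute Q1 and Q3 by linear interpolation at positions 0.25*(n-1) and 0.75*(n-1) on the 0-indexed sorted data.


Sorted: 17, 21, 22, 34, 39, 48, 52, 54, 58, 61, 67, 76, 84, 87, 91, 100
Q1 (25th %ile) = 37.7500
Q3 (75th %ile) = 78.0000
IQR = 78.0000 - 37.7500 = 40.2500

IQR = 40.2500


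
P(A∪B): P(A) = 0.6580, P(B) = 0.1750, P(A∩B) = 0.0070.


P(A∪B) = 0.6580 + 0.1750 - 0.0070
= 0.8330 - 0.0070
= 0.8260

P(A∪B) = 0.8260


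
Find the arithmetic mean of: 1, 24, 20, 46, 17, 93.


Sum = 1 + 24 + 20 + 46 + 17 + 93 = 201
n = 6
Mean = 201/6 = 33.5000

Mean = 33.5000


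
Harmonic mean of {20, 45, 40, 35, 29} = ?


Sum of reciprocals = 1/20 + 1/45 + 1/40 + 1/35 + 1/29 = 0.160276
HM = 5/0.160276 = 31.1961

HM = 31.1961


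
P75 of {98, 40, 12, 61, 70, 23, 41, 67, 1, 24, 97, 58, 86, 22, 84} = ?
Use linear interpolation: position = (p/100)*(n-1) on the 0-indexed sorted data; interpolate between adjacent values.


Sorted: 1, 12, 22, 23, 24, 40, 41, 58, 61, 67, 70, 84, 86, 97, 98
n = 15
Index = 75/100 * 14 = 10.5000
Lower = data[10] = 70, Upper = data[11] = 84
P75 = 70 + 0.5000*(14) = 77.0000

P75 = 77.0000


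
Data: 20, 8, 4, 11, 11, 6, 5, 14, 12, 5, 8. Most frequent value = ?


Frequencies: 4:1, 5:2, 6:1, 8:2, 11:2, 12:1, 14:1, 20:1
Max frequency = 2
Mode = 5, 8, 11

Mode = 5, 8, 11


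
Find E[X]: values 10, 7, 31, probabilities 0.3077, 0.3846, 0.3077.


E[X] = 10*0.3077 + 7*0.3846 + 31*0.3077
= 3.0770 + 2.6922 + 9.5387
= 15.3079

E[X] = 15.3079


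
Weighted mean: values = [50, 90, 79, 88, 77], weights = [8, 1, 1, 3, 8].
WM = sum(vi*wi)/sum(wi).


Numerator = 50*8 + 90*1 + 79*1 + 88*3 + 77*8 = 1449
Denominator = 8 + 1 + 1 + 3 + 8 = 21
WM = 1449/21 = 69.0000

WM = 69.0000


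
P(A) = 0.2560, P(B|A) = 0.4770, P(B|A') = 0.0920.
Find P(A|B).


P(B) = P(B|A)*P(A) + P(B|A')*P(A')
= 0.4770*0.2560 + 0.0920*0.7440
= 0.122112 + 0.068448 = 0.190560
P(A|B) = 0.122112/0.190560 = 0.6408

P(A|B) = 0.6408


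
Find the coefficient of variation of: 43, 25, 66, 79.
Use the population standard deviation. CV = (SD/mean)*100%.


Mean = 53.2500
SD = 20.7891
CV = (20.7891/53.2500)*100 = 39.0406%

CV = 39.0406%


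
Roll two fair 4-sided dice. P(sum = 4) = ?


Total outcomes = 4×4 = 16
Favorable (sum = 4): 3
P = 3/16 = 0.1875

P = 0.1875


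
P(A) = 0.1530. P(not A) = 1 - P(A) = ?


P(not A) = 1 - 0.1530 = 0.8470

P(not A) = 0.8470


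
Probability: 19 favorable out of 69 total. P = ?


P = 19/69 = 0.2754

P = 0.2754


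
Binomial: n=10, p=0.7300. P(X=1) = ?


C(10,1) = 10
p^1 = 0.730000
(1-p)^9 = 7.625597e-06
P = 10 * 0.730000 * 7.625597e-06 = 5.5667e-05

P(X=1) = 5.5667e-05


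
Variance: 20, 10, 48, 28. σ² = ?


Mean = 26.5000
Squared deviations: 42.2500, 272.2500, 462.2500, 2.2500
Sum = 779.0000
Variance = 779.0000/4 = 194.7500

Variance = 194.7500


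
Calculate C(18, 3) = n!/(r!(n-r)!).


C(18,3) = 18!/(3! × 15!)
= 6402373705728000/(6 × 1307674368000)
= 816

C(18,3) = 816


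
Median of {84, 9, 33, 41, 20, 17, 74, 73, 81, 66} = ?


Sorted: 9, 17, 20, 33, 41, 66, 73, 74, 81, 84
n = 10 (even)
Middle values: 41 and 66
Median = (41+66)/2 = 53.5000

Median = 53.5000


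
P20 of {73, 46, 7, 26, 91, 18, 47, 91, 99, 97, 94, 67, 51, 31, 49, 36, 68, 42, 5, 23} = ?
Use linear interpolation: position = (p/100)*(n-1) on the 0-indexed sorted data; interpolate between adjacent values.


Sorted: 5, 7, 18, 23, 26, 31, 36, 42, 46, 47, 49, 51, 67, 68, 73, 91, 91, 94, 97, 99
n = 20
Index = 20/100 * 19 = 3.8000
Lower = data[3] = 23, Upper = data[4] = 26
P20 = 23 + 0.8000*(3) = 25.4000

P20 = 25.4000


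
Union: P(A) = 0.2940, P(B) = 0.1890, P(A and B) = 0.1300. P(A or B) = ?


P(A∪B) = 0.2940 + 0.1890 - 0.1300
= 0.4830 - 0.1300
= 0.3530

P(A∪B) = 0.3530


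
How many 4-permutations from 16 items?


P(16,4) = 16!/12!
= 20922789888000/479001600
= 43680

P(16,4) = 43680


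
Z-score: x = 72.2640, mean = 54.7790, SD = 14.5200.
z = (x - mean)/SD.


z = (72.2640 - 54.7790)/14.5200
= 17.4850/14.5200
= 1.2042

z = 1.2042


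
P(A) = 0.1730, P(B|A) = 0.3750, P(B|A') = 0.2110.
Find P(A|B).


P(B) = P(B|A)*P(A) + P(B|A')*P(A')
= 0.3750*0.1730 + 0.2110*0.8270
= 0.064875 + 0.174497 = 0.239372
P(A|B) = 0.064875/0.239372 = 0.2710

P(A|B) = 0.2710


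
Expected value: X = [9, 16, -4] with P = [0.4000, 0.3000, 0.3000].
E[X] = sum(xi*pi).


E[X] = 9*0.4000 + 16*0.3000 - 4*0.3000
= 3.6000 + 4.8000 - 1.2000
= 7.2000

E[X] = 7.2000


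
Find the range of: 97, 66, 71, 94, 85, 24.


Max = 97, Min = 24
Range = 97 - 24 = 73

Range = 73


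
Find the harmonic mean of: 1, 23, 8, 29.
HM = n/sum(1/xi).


Sum of reciprocals = 1/1 + 1/23 + 1/8 + 1/29 = 1.202961
HM = 4/1.202961 = 3.3251

HM = 3.3251


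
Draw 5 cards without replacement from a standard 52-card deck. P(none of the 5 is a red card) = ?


P(no red cards) = (26/52) × (25/51) × (24/50) × (23/49) × (22/48)
= 0.0253

P = 0.0253


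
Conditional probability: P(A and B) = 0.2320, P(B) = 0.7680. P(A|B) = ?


P(A|B) = 0.2320/0.7680 = 0.3021

P(A|B) = 0.3021


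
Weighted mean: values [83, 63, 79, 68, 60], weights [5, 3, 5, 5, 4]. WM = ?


Numerator = 83*5 + 63*3 + 79*5 + 68*5 + 60*4 = 1579
Denominator = 5 + 3 + 5 + 5 + 4 = 22
WM = 1579/22 = 71.7727

WM = 71.7727


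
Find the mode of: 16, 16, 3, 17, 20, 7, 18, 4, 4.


Frequencies: 3:1, 4:2, 7:1, 16:2, 17:1, 18:1, 20:1
Max frequency = 2
Mode = 4, 16

Mode = 4, 16


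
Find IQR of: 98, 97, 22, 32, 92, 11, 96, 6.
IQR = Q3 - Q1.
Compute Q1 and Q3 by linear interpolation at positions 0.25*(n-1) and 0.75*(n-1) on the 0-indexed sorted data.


Sorted: 6, 11, 22, 32, 92, 96, 97, 98
Q1 (25th %ile) = 19.2500
Q3 (75th %ile) = 96.2500
IQR = 96.2500 - 19.2500 = 77.0000

IQR = 77.0000


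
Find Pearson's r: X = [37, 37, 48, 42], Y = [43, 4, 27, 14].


Mean X = 41.0000, Mean Y = 22.0000
SD X = 4.527693, SD Y = 14.611639
Cov = 3.750000
r = 3.750000/(4.527693*14.611639) = 0.0567

r = 0.0567


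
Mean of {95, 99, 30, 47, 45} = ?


Sum = 95 + 99 + 30 + 47 + 45 = 316
n = 5
Mean = 316/5 = 63.2000

Mean = 63.2000


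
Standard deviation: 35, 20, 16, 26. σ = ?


Mean = 24.2500
Variance = 51.1875
SD = sqrt(51.1875) = 7.1545

SD = 7.1545


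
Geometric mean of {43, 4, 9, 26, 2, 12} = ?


Product = 43 × 4 × 9 × 26 × 2 × 12 = 965952
GM = 965952^(1/6) = 9.9424

GM = 9.9424


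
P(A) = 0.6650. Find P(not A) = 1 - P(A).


P(not A) = 1 - 0.6650 = 0.3350

P(not A) = 0.3350


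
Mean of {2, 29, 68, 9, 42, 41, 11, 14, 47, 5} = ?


Sum = 2 + 29 + 68 + 9 + 42 + 41 + 11 + 14 + 47 + 5 = 268
n = 10
Mean = 268/10 = 26.8000

Mean = 26.8000


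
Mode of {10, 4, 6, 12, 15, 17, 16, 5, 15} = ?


Frequencies: 4:1, 5:1, 6:1, 10:1, 12:1, 15:2, 16:1, 17:1
Max frequency = 2
Mode = 15

Mode = 15


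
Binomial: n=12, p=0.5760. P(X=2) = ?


C(12,2) = 66
p^2 = 0.331776
(1-p)^10 = 0.000188
P = 66 * 0.331776 * 0.000188 = 0.0041

P(X=2) = 0.0041


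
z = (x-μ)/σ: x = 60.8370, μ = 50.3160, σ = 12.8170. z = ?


z = (60.8370 - 50.3160)/12.8170
= 10.5210/12.8170
= 0.8209

z = 0.8209


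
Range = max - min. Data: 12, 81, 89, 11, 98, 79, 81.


Max = 98, Min = 11
Range = 98 - 11 = 87

Range = 87


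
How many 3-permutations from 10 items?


P(10,3) = 10!/7!
= 3628800/5040
= 720

P(10,3) = 720


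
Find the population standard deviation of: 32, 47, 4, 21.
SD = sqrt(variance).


Mean = 26.0000
Variance = 246.5000
SD = sqrt(246.5000) = 15.7003

SD = 15.7003


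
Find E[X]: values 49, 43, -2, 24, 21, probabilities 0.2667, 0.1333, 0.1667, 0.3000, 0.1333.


E[X] = 49*0.2667 + 43*0.1333 - 2*0.1667 + 24*0.3000 + 21*0.1333
= 13.0683 + 5.7319 - 0.3334 + 7.2000 + 2.7993
= 28.4661

E[X] = 28.4661


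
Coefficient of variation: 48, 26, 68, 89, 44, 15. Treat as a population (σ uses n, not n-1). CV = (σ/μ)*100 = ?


Mean = 48.3333
SD = 24.7296
CV = (24.7296/48.3333)*100 = 51.1648%

CV = 51.1648%


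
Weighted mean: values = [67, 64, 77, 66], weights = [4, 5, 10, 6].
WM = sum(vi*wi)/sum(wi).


Numerator = 67*4 + 64*5 + 77*10 + 66*6 = 1754
Denominator = 4 + 5 + 10 + 6 = 25
WM = 1754/25 = 70.1600

WM = 70.1600


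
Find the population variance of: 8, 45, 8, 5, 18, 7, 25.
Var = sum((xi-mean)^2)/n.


Mean = 16.5714
Squared deviations: 73.4694, 808.1837, 73.4694, 133.8980, 2.0408, 91.6122, 71.0408
Sum = 1253.7143
Variance = 1253.7143/7 = 179.1020

Variance = 179.1020


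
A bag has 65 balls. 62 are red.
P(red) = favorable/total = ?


P = 62/65 = 0.9538

P = 0.9538


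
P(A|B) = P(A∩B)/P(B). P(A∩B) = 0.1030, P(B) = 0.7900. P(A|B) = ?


P(A|B) = 0.1030/0.7900 = 0.1304

P(A|B) = 0.1304


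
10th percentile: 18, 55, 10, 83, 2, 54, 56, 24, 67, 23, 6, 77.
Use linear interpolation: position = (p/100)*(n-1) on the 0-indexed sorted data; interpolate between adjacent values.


Sorted: 2, 6, 10, 18, 23, 24, 54, 55, 56, 67, 77, 83
n = 12
Index = 10/100 * 11 = 1.1000
Lower = data[1] = 6, Upper = data[2] = 10
P10 = 6 + 0.1000*(4) = 6.4000

P10 = 6.4000


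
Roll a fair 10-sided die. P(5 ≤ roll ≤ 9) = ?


Favorable outcomes (5 ≤ roll ≤ 9): 5
Total outcomes = 10
P = 5/10 = 0.5000

P = 0.5000


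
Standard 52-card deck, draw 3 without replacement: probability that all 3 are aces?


P(all aces) = (4/52) × (3/51) × (2/50)
= 0.0002

P = 0.0002


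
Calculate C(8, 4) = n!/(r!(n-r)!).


C(8,4) = 8!/(4! × 4!)
= 40320/(24 × 24)
= 70

C(8,4) = 70


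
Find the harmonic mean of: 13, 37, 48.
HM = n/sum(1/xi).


Sum of reciprocals = 1/13 + 1/37 + 1/48 = 0.124783
HM = 3/0.124783 = 24.0417

HM = 24.0417


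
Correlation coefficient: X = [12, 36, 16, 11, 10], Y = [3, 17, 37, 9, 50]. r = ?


Mean X = 17.0000, Mean Y = 23.2000
SD X = 9.715966, SD Y = 17.645396
Cov = -26.600000
r = -26.600000/(9.715966*17.645396) = -0.1552

r = -0.1552


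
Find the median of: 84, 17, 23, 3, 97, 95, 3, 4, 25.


Sorted: 3, 3, 4, 17, 23, 25, 84, 95, 97
n = 9 (odd)
Middle value = 23

Median = 23


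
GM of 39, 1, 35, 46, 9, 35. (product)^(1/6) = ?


Product = 39 × 1 × 35 × 46 × 9 × 35 = 19778850
GM = 19778850^(1/6) = 16.4450

GM = 16.4450


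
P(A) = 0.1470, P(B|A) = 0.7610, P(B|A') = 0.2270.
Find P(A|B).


P(B) = P(B|A)*P(A) + P(B|A')*P(A')
= 0.7610*0.1470 + 0.2270*0.8530
= 0.111867 + 0.193631 = 0.305498
P(A|B) = 0.111867/0.305498 = 0.3662

P(A|B) = 0.3662


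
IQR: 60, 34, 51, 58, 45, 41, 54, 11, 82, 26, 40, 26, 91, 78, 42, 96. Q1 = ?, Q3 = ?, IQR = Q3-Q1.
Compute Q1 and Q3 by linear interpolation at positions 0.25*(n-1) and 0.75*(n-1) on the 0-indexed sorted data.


Sorted: 11, 26, 26, 34, 40, 41, 42, 45, 51, 54, 58, 60, 78, 82, 91, 96
Q1 (25th %ile) = 38.5000
Q3 (75th %ile) = 64.5000
IQR = 64.5000 - 38.5000 = 26.0000

IQR = 26.0000


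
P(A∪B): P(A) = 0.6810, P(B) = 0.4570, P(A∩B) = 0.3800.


P(A∪B) = 0.6810 + 0.4570 - 0.3800
= 1.1380 - 0.3800
= 0.7580

P(A∪B) = 0.7580


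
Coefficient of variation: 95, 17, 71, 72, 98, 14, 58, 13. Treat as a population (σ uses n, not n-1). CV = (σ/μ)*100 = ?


Mean = 54.7500
SD = 33.3382
CV = (33.3382/54.7500)*100 = 60.8917%

CV = 60.8917%


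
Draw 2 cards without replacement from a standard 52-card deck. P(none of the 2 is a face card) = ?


P(no face cards) = (40/52) × (39/51)
= 0.5882

P = 0.5882


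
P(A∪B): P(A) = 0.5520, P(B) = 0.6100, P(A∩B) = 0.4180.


P(A∪B) = 0.5520 + 0.6100 - 0.4180
= 1.1620 - 0.4180
= 0.7440

P(A∪B) = 0.7440


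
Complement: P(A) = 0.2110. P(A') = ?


P(not A) = 1 - 0.2110 = 0.7890

P(not A) = 0.7890


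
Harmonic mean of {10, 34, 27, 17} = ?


Sum of reciprocals = 1/10 + 1/34 + 1/27 + 1/17 = 0.225272
HM = 4/0.225272 = 17.7563

HM = 17.7563


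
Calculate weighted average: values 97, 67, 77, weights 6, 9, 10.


Numerator = 97*6 + 67*9 + 77*10 = 1955
Denominator = 6 + 9 + 10 = 25
WM = 1955/25 = 78.2000

WM = 78.2000


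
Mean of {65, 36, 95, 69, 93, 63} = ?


Sum = 65 + 36 + 95 + 69 + 93 + 63 = 421
n = 6
Mean = 421/6 = 70.1667

Mean = 70.1667


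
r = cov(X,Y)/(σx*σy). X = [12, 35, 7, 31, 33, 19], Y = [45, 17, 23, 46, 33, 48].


Mean X = 22.8333, Mean Y = 35.3333
SD X = 10.807662, SD Y = 11.981467
Cov = -19.611111
r = -19.611111/(10.807662*11.981467) = -0.1514

r = -0.1514


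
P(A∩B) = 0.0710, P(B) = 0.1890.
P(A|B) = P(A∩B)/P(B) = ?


P(A|B) = 0.0710/0.1890 = 0.3757

P(A|B) = 0.3757


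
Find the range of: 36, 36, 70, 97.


Max = 97, Min = 36
Range = 97 - 36 = 61

Range = 61


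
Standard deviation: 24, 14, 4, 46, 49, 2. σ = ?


Mean = 23.1667
Variance = 348.1389
SD = sqrt(348.1389) = 18.6585

SD = 18.6585


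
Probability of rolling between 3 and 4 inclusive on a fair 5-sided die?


Favorable outcomes (3 ≤ roll ≤ 4): 2
Total outcomes = 5
P = 2/5 = 0.4000

P = 0.4000


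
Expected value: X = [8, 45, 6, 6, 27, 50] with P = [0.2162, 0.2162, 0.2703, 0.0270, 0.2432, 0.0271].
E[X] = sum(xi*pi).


E[X] = 8*0.2162 + 45*0.2162 + 6*0.2703 + 6*0.0270 + 27*0.2432 + 50*0.0271
= 1.7296 + 9.7290 + 1.6218 + 0.1620 + 6.5664 + 1.3550
= 21.1638

E[X] = 21.1638


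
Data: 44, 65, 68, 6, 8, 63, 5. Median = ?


Sorted: 5, 6, 8, 44, 63, 65, 68
n = 7 (odd)
Middle value = 44

Median = 44


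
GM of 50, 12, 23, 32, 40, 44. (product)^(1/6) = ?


Product = 50 × 12 × 23 × 32 × 40 × 44 = 777216000
GM = 777216000^(1/6) = 30.3219

GM = 30.3219


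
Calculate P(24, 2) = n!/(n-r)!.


P(24,2) = 24!/22!
= 620448401733239439360000/1124000727777607680000
= 552

P(24,2) = 552


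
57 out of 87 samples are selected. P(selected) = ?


P = 57/87 = 0.6552

P = 0.6552


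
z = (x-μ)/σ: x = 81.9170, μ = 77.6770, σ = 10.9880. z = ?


z = (81.9170 - 77.6770)/10.9880
= 4.2400/10.9880
= 0.3859

z = 0.3859


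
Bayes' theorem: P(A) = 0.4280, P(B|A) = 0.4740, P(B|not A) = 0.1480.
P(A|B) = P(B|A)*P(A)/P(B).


P(B) = P(B|A)*P(A) + P(B|A')*P(A')
= 0.4740*0.4280 + 0.1480*0.5720
= 0.202872 + 0.084656 = 0.287528
P(A|B) = 0.202872/0.287528 = 0.7056

P(A|B) = 0.7056


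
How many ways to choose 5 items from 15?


C(15,5) = 15!/(5! × 10!)
= 1307674368000/(120 × 3628800)
= 3003

C(15,5) = 3003


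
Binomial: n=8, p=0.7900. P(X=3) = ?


C(8,3) = 56
p^3 = 0.493039
(1-p)^5 = 0.000408
P = 56 * 0.493039 * 0.000408 = 0.0113

P(X=3) = 0.0113


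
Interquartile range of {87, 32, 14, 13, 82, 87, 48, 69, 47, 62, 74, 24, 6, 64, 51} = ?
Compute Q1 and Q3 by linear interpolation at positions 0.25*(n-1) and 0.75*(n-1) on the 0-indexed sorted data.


Sorted: 6, 13, 14, 24, 32, 47, 48, 51, 62, 64, 69, 74, 82, 87, 87
Q1 (25th %ile) = 28.0000
Q3 (75th %ile) = 71.5000
IQR = 71.5000 - 28.0000 = 43.5000

IQR = 43.5000


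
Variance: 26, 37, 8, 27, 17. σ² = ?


Mean = 23.0000
Squared deviations: 9.0000, 196.0000, 225.0000, 16.0000, 36.0000
Sum = 482.0000
Variance = 482.0000/5 = 96.4000

Variance = 96.4000


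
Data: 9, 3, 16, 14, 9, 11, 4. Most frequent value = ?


Frequencies: 3:1, 4:1, 9:2, 11:1, 14:1, 16:1
Max frequency = 2
Mode = 9

Mode = 9


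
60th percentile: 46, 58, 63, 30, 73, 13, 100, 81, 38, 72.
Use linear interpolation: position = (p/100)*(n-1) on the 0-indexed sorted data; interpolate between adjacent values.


Sorted: 13, 30, 38, 46, 58, 63, 72, 73, 81, 100
n = 10
Index = 60/100 * 9 = 5.4000
Lower = data[5] = 63, Upper = data[6] = 72
P60 = 63 + 0.4000*(9) = 66.6000

P60 = 66.6000


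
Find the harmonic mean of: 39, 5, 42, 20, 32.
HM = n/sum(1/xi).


Sum of reciprocals = 1/39 + 1/5 + 1/42 + 1/20 + 1/32 = 0.330701
HM = 5/0.330701 = 15.1194

HM = 15.1194


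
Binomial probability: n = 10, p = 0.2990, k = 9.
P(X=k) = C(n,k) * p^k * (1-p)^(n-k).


C(10,9) = 10
p^9 = 1.910032e-05
(1-p)^1 = 0.701000
P = 10 * 1.910032e-05 * 0.701000 = 0.0001

P(X=9) = 0.0001


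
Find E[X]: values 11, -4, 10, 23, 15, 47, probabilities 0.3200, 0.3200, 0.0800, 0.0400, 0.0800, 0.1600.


E[X] = 11*0.3200 - 4*0.3200 + 10*0.0800 + 23*0.0400 + 15*0.0800 + 47*0.1600
= 3.5200 - 1.2800 + 0.8000 + 0.9200 + 1.2000 + 7.5200
= 12.6800

E[X] = 12.6800


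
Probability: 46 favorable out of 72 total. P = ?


P = 46/72 = 0.6389

P = 0.6389


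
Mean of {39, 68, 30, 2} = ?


Sum = 39 + 68 + 30 + 2 = 139
n = 4
Mean = 139/4 = 34.7500

Mean = 34.7500


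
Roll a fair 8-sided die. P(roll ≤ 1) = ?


Favorable outcomes (roll ≤ 1): 1
Total outcomes = 8
P = 1/8 = 0.1250

P = 0.1250


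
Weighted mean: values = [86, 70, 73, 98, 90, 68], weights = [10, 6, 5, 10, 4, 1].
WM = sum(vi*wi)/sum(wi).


Numerator = 86*10 + 70*6 + 73*5 + 98*10 + 90*4 + 68*1 = 3053
Denominator = 10 + 6 + 5 + 10 + 4 + 1 = 36
WM = 3053/36 = 84.8056

WM = 84.8056


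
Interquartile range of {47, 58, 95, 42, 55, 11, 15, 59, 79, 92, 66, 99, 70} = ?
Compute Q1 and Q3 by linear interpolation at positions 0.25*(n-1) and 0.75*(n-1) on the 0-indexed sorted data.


Sorted: 11, 15, 42, 47, 55, 58, 59, 66, 70, 79, 92, 95, 99
Q1 (25th %ile) = 47.0000
Q3 (75th %ile) = 79.0000
IQR = 79.0000 - 47.0000 = 32.0000

IQR = 32.0000


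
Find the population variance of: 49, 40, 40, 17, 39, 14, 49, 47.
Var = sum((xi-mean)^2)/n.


Mean = 36.8750
Squared deviations: 147.0156, 9.7656, 9.7656, 395.0156, 4.5156, 523.2656, 147.0156, 102.5156
Sum = 1338.8750
Variance = 1338.8750/8 = 167.3594

Variance = 167.3594


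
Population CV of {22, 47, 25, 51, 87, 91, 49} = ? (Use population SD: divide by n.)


Mean = 53.1429
SD = 25.0738
CV = (25.0738/53.1429)*100 = 47.1818%

CV = 47.1818%


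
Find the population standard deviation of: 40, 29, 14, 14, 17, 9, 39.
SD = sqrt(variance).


Mean = 23.1429
Variance = 139.2653
SD = sqrt(139.2653) = 11.8011

SD = 11.8011


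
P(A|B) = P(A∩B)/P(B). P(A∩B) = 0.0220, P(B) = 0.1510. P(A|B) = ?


P(A|B) = 0.0220/0.1510 = 0.1457

P(A|B) = 0.1457


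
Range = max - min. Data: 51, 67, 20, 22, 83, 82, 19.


Max = 83, Min = 19
Range = 83 - 19 = 64

Range = 64


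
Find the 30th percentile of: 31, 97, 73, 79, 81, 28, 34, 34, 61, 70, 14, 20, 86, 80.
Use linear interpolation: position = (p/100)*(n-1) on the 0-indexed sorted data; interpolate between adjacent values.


Sorted: 14, 20, 28, 31, 34, 34, 61, 70, 73, 79, 80, 81, 86, 97
n = 14
Index = 30/100 * 13 = 3.9000
Lower = data[3] = 31, Upper = data[4] = 34
P30 = 31 + 0.9000*(3) = 33.7000

P30 = 33.7000


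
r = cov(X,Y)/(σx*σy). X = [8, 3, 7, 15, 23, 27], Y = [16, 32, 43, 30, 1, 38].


Mean X = 13.8333, Mean Y = 26.6667
SD X = 8.725760, SD Y = 14.185282
Cov = -31.555556
r = -31.555556/(8.725760*14.185282) = -0.2549

r = -0.2549


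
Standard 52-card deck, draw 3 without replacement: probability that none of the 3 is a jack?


P(no jacks) = (48/52) × (47/51) × (46/50)
= 0.7826

P = 0.7826


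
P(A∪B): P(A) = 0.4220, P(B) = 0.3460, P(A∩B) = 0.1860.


P(A∪B) = 0.4220 + 0.3460 - 0.1860
= 0.7680 - 0.1860
= 0.5820

P(A∪B) = 0.5820


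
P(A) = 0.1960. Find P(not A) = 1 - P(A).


P(not A) = 1 - 0.1960 = 0.8040

P(not A) = 0.8040


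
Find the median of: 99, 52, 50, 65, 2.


Sorted: 2, 50, 52, 65, 99
n = 5 (odd)
Middle value = 52

Median = 52


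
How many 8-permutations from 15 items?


P(15,8) = 15!/7!
= 1307674368000/5040
= 259459200

P(15,8) = 259459200


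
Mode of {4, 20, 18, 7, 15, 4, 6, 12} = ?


Frequencies: 4:2, 6:1, 7:1, 12:1, 15:1, 18:1, 20:1
Max frequency = 2
Mode = 4

Mode = 4


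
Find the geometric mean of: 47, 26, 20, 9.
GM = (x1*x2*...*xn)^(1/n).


Product = 47 × 26 × 20 × 9 = 219960
GM = 219960^(1/4) = 21.6564

GM = 21.6564


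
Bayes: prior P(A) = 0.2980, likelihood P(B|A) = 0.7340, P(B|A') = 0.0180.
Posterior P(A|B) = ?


P(B) = P(B|A)*P(A) + P(B|A')*P(A')
= 0.7340*0.2980 + 0.0180*0.7020
= 0.218732 + 0.012636 = 0.231368
P(A|B) = 0.218732/0.231368 = 0.9454

P(A|B) = 0.9454


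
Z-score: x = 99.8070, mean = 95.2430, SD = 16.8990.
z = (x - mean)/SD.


z = (99.8070 - 95.2430)/16.8990
= 4.5640/16.8990
= 0.2701

z = 0.2701


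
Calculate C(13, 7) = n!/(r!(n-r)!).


C(13,7) = 13!/(7! × 6!)
= 6227020800/(5040 × 720)
= 1716

C(13,7) = 1716


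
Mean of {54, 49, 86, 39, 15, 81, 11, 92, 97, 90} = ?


Sum = 54 + 49 + 86 + 39 + 15 + 81 + 11 + 92 + 97 + 90 = 614
n = 10
Mean = 614/10 = 61.4000

Mean = 61.4000


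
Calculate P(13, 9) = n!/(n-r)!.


P(13,9) = 13!/4!
= 6227020800/24
= 259459200

P(13,9) = 259459200


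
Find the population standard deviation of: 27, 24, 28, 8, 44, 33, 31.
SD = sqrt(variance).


Mean = 27.8571
Variance = 100.9796
SD = sqrt(100.9796) = 10.0489

SD = 10.0489


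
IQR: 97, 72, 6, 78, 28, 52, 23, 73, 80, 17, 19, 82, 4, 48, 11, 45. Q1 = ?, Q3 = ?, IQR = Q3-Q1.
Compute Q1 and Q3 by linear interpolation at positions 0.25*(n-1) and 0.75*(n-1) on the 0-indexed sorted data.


Sorted: 4, 6, 11, 17, 19, 23, 28, 45, 48, 52, 72, 73, 78, 80, 82, 97
Q1 (25th %ile) = 18.5000
Q3 (75th %ile) = 74.2500
IQR = 74.2500 - 18.5000 = 55.7500

IQR = 55.7500


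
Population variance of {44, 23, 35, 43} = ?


Mean = 36.2500
Squared deviations: 60.0625, 175.5625, 1.5625, 45.5625
Sum = 282.7500
Variance = 282.7500/4 = 70.6875

Variance = 70.6875


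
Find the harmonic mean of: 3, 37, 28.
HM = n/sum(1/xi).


Sum of reciprocals = 1/3 + 1/37 + 1/28 = 0.396075
HM = 3/0.396075 = 7.5743

HM = 7.5743


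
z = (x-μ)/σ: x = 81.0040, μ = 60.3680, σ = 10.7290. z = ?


z = (81.0040 - 60.3680)/10.7290
= 20.6360/10.7290
= 1.9234

z = 1.9234


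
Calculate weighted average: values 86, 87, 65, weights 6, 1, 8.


Numerator = 86*6 + 87*1 + 65*8 = 1123
Denominator = 6 + 1 + 8 = 15
WM = 1123/15 = 74.8667

WM = 74.8667


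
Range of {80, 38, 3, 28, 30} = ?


Max = 80, Min = 3
Range = 80 - 3 = 77

Range = 77


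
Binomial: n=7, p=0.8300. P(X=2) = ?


C(7,2) = 21
p^2 = 0.688900
(1-p)^5 = 0.000142
P = 21 * 0.688900 * 0.000142 = 0.0021

P(X=2) = 0.0021


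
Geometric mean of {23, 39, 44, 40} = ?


Product = 23 × 39 × 44 × 40 = 1578720
GM = 1578720^(1/4) = 35.4467

GM = 35.4467


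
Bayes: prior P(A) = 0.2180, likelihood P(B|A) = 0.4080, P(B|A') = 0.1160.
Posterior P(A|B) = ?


P(B) = P(B|A)*P(A) + P(B|A')*P(A')
= 0.4080*0.2180 + 0.1160*0.7820
= 0.088944 + 0.090712 = 0.179656
P(A|B) = 0.088944/0.179656 = 0.4951

P(A|B) = 0.4951


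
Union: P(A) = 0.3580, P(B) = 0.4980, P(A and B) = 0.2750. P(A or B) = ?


P(A∪B) = 0.3580 + 0.4980 - 0.2750
= 0.8560 - 0.2750
= 0.5810

P(A∪B) = 0.5810


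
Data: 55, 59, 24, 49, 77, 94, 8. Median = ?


Sorted: 8, 24, 49, 55, 59, 77, 94
n = 7 (odd)
Middle value = 55

Median = 55


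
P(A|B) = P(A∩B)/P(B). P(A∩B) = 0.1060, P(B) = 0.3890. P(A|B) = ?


P(A|B) = 0.1060/0.3890 = 0.2725

P(A|B) = 0.2725


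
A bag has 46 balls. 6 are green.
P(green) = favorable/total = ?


P = 6/46 = 0.1304

P = 0.1304


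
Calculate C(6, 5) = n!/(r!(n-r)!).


C(6,5) = 6!/(5! × 1!)
= 720/(120 × 1)
= 6

C(6,5) = 6


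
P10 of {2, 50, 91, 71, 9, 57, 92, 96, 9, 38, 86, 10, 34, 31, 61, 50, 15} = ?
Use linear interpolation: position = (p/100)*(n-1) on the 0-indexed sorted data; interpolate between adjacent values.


Sorted: 2, 9, 9, 10, 15, 31, 34, 38, 50, 50, 57, 61, 71, 86, 91, 92, 96
n = 17
Index = 10/100 * 16 = 1.6000
Lower = data[1] = 9, Upper = data[2] = 9
P10 = 9 + 0.6000*(0) = 9.0000

P10 = 9.0000


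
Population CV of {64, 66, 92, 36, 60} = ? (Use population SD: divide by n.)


Mean = 63.6000
SD = 17.8168
CV = (17.8168/63.6000)*100 = 28.0139%

CV = 28.0139%


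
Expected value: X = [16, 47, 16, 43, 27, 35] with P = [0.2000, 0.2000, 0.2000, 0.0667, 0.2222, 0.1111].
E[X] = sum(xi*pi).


E[X] = 16*0.2000 + 47*0.2000 + 16*0.2000 + 43*0.0667 + 27*0.2222 + 35*0.1111
= 3.2000 + 9.4000 + 3.2000 + 2.8681 + 5.9994 + 3.8885
= 28.5560

E[X] = 28.5560


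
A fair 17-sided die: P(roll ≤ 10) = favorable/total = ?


Favorable outcomes (roll ≤ 10): 10
Total outcomes = 17
P = 10/17 = 0.5882

P = 0.5882


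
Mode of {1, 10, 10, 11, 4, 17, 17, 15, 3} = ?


Frequencies: 1:1, 3:1, 4:1, 10:2, 11:1, 15:1, 17:2
Max frequency = 2
Mode = 10, 17

Mode = 10, 17


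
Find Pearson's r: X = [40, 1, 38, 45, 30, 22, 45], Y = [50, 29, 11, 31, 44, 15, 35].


Mean X = 31.5714, Mean Y = 30.7143
SD X = 14.646864, SD Y = 13.122655
Cov = 39.877551
r = 39.877551/(14.646864*13.122655) = 0.2075

r = 0.2075


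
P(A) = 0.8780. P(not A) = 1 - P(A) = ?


P(not A) = 1 - 0.8780 = 0.1220

P(not A) = 0.1220


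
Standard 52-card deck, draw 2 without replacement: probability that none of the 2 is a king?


P(no kings) = (48/52) × (47/51)
= 0.8507

P = 0.8507


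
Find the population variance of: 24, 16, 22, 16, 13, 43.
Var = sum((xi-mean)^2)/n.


Mean = 22.3333
Squared deviations: 2.7778, 40.1111, 0.1111, 40.1111, 87.1111, 427.1111
Sum = 597.3333
Variance = 597.3333/6 = 99.5556

Variance = 99.5556


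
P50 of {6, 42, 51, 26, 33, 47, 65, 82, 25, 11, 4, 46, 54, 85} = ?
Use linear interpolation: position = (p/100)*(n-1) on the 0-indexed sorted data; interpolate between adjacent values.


Sorted: 4, 6, 11, 25, 26, 33, 42, 46, 47, 51, 54, 65, 82, 85
n = 14
Index = 50/100 * 13 = 6.5000
Lower = data[6] = 42, Upper = data[7] = 46
P50 = 42 + 0.5000*(4) = 44.0000

P50 = 44.0000


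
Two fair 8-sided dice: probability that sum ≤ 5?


Total outcomes = 8×8 = 64
Favorable (sum ≤ 5): 10
P = 10/64 = 0.1562

P = 0.1562


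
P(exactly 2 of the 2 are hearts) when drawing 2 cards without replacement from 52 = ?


Hypergeometric: P(X=2) = C(13,2)·C(39,0) / C(52,2)
= 78 × 1 / 1326
= 78/1326 = 0.0588

P = 0.0588


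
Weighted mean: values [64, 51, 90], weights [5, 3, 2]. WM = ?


Numerator = 64*5 + 51*3 + 90*2 = 653
Denominator = 5 + 3 + 2 = 10
WM = 653/10 = 65.3000

WM = 65.3000


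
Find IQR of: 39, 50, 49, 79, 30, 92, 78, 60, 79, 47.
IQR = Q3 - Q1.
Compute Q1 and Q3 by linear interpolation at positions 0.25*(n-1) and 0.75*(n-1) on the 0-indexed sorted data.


Sorted: 30, 39, 47, 49, 50, 60, 78, 79, 79, 92
Q1 (25th %ile) = 47.5000
Q3 (75th %ile) = 78.7500
IQR = 78.7500 - 47.5000 = 31.2500

IQR = 31.2500


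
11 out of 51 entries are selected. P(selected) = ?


P = 11/51 = 0.2157

P = 0.2157


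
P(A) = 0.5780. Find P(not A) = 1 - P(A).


P(not A) = 1 - 0.5780 = 0.4220

P(not A) = 0.4220


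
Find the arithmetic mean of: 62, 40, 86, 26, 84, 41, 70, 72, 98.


Sum = 62 + 40 + 86 + 26 + 84 + 41 + 70 + 72 + 98 = 579
n = 9
Mean = 579/9 = 64.3333

Mean = 64.3333


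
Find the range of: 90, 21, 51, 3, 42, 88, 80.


Max = 90, Min = 3
Range = 90 - 3 = 87

Range = 87
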